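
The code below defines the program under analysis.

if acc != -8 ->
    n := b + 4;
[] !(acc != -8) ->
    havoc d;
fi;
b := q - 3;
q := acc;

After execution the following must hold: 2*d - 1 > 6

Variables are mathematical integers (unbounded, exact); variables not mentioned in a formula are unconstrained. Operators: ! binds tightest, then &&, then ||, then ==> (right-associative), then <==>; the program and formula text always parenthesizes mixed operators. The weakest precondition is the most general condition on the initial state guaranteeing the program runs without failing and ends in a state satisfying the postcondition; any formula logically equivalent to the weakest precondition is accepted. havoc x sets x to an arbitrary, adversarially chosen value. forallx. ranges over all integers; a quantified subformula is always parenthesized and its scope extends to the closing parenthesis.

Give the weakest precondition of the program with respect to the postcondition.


Working backward. After the program, the postcondition 2*d - 1 > 6 must hold; in canonical form it is 2*d > 7.
Before q := acc: 2*d > 7
Before b := q - 3: 2*d > 7
Then branch requires 2*d > 7; else branch requires forall d_1. 2*d_1 > 7.
Before the if: (acc != -8 ==> 2*d > 7) && ((!(acc != -8)) ==> (forall d_1. 2*d_1 > 7))
Answer: WP = (acc != -8 ==> 2*d > 7) && ((!(acc != -8)) ==> (forall d_1. 2*d_1 > 7))


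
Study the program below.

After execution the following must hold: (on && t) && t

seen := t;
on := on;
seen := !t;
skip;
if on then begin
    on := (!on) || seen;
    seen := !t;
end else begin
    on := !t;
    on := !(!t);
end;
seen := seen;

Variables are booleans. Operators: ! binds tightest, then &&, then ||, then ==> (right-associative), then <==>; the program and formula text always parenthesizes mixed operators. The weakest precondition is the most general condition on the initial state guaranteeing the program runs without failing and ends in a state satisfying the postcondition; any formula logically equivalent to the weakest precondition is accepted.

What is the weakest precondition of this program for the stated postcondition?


Working backward. After the program, the postcondition (on && t) && t must hold; in canonical form it is on && t.
Before seen := seen: on && t
Then branch requires ((!on) || seen) && t; else branch requires t.
Before the if: (on ==> (((!on) || seen) && t)) && ((!on) ==> t)
Before skip: (on ==> (((!on) || seen) && t)) && ((!on) ==> t)
Before seen := !t: (on ==> (((!on) || (!t)) && t)) && ((!on) ==> t)
Before on := on: (on ==> (((!on) || (!t)) && t)) && ((!on) ==> t)
Before seen := t: (on ==> (((!on) || (!t)) && t)) && ((!on) ==> t)
Answer: WP = (on ==> (((!on) || (!t)) && t)) && ((!on) ==> t)


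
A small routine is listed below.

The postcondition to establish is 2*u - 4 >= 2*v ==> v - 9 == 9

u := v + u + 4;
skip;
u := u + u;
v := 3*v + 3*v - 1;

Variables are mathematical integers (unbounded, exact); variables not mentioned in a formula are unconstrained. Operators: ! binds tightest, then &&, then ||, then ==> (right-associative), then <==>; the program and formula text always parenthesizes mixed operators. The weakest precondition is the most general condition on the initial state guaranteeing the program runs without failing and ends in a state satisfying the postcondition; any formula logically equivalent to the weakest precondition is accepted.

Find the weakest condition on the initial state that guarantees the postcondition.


Working backward. After the program, the postcondition 2*u - 4 >= 2*v ==> v - 9 == 9 must hold; in canonical form it is 2*u >= 2*v + 4 ==> v == 18.
Before v := 3*v + 3*v - 1: 2*u >= 12*v + 2 ==> 6*v == 19
Before u := u + u: 4*u >= 12*v + 2 ==> 6*v == 19
Before skip: 4*u >= 12*v + 2 ==> 6*v == 19
Before u := v + u + 4: 4*u >= 8*v - 14 ==> 6*v == 19
Answer: WP = 4*u >= 8*v - 14 ==> 6*v == 19


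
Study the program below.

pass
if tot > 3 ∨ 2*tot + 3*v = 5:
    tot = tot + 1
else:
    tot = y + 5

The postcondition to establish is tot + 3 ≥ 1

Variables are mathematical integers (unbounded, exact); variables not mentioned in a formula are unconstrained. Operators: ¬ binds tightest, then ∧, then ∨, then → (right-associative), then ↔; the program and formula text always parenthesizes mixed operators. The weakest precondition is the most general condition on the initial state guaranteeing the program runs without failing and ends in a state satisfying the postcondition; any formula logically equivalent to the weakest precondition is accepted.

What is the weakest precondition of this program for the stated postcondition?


Working backward. After the program, the postcondition tot + 3 ≥ 1 must hold; in canonical form it is tot ≥ -2.
Then branch requires tot ≥ -3; else branch requires y ≥ -7.
Before the if: ((tot > 3 ∨ 2*tot + 3*v = 5) → tot ≥ -3) ∧ ((¬(tot > 3 ∨ 2*tot + 3*v = 5)) → y ≥ -7)
Before skip: ((tot > 3 ∨ 2*tot + 3*v = 5) → tot ≥ -3) ∧ ((¬(tot > 3 ∨ 2*tot + 3*v = 5)) → y ≥ -7)
Answer: WP = ((tot > 3 ∨ 2*tot + 3*v = 5) → tot ≥ -3) ∧ ((¬(tot > 3 ∨ 2*tot + 3*v = 5)) → y ≥ -7)


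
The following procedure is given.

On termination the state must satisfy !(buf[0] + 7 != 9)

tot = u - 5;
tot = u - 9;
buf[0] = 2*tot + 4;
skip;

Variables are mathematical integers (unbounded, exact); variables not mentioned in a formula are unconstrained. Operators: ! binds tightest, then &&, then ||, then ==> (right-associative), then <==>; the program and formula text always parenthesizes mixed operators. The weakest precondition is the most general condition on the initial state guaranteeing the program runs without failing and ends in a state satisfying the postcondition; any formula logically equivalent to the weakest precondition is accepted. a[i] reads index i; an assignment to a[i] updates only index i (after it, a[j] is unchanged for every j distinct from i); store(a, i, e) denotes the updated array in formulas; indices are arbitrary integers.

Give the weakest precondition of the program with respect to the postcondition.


Working backward. After the program, the postcondition !(buf[0] + 7 != 9) must hold; in canonical form it is !(buf[0] != 2).
Before skip: !(buf[0] != 2)
Before buf[0] := 2*tot + 4: !(2*tot != -2)
Before tot := u - 9: !(2*u != 16)
Before tot := u - 5: !(2*u != 16)
Answer: WP = !(2*u != 16)


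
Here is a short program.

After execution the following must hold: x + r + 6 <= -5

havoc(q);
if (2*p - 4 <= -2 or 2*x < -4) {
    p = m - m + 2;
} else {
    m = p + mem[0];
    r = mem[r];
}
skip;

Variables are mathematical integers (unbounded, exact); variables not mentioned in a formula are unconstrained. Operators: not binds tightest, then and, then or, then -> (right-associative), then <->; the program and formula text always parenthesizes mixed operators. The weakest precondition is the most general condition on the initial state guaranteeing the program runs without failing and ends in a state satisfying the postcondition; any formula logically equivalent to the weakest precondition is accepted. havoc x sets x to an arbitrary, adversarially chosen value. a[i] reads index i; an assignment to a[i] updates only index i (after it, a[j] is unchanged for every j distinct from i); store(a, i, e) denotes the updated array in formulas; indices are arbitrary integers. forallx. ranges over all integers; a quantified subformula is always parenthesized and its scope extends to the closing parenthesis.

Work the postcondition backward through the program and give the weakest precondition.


Working backward. After the program, the postcondition x + r + 6 <= -5 must hold; in canonical form it is r + x <= -11.
Before skip: r + x <= -11
Then branch requires r + x <= -11; else branch requires mem[r] + x <= -11.
Before the if: ((2*p <= 2 or 2*x < -4) -> r + x <= -11) and ((not (2*p <= 2 or 2*x < -4)) -> mem[r] + x <= -11)
Before havoc q: ((2*p <= 2 or 2*x < -4) -> r + x <= -11) and ((not (2*p <= 2 or 2*x < -4)) -> mem[r] + x <= -11)
Answer: WP = ((2*p <= 2 or 2*x < -4) -> r + x <= -11) and ((not (2*p <= 2 or 2*x < -4)) -> mem[r] + x <= -11)


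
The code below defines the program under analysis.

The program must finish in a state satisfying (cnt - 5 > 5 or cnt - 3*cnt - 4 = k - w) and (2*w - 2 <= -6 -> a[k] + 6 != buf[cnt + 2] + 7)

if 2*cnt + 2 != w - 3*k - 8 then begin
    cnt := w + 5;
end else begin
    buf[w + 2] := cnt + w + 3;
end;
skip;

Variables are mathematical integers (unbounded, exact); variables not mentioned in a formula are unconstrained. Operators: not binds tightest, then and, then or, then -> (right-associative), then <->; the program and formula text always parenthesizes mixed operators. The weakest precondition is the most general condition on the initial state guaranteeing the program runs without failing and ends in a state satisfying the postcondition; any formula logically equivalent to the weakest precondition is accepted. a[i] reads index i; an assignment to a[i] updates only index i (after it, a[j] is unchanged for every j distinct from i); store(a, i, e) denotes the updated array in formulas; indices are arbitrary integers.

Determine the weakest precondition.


Working backward. After the program, the postcondition (cnt - 5 > 5 or cnt - 3*cnt - 4 = k - w) and (2*w - 2 <= -6 -> a[k] + 6 != buf[cnt + 2] + 7) must hold; in canonical form it is (cnt > 10 or w = 2*cnt + k + 4) and (2*w <= -4 -> a[k] != buf[cnt + 2] + 1).
Before skip: (cnt > 10 or w = 2*cnt + k + 4) and (2*w <= -4 -> a[k] != buf[cnt + 2] + 1)
Then branch requires (w > 5 or k + w = -14) and (2*w <= -4 -> a[k] != buf[w + 7] + 1); else branch requires (cnt > 10 or w = 2*cnt + k + 4) and (2*w <= -4 -> a[k] != store(buf, w + 2, cnt + w + 3)[cnt + 2] + 1).
Before the if: (2*cnt + 3*k != w - 10 -> ((w > 5 or k + w = -14) and (2*w <= -4 -> a[k] != buf[w + 7] + 1))) and ((not (2*cnt + 3*k != w - 10)) -> ((cnt > 10 or w = 2*cnt + k + 4) and (2*w <= -4 -> a[k] != store(buf, w + 2, cnt + w + 3)[cnt + 2] + 1)))
Answer: WP = (2*cnt + 3*k != w - 10 -> ((w > 5 or k + w = -14) and (2*w <= -4 -> a[k] != buf[w + 7] + 1))) and ((not (2*cnt + 3*k != w - 10)) -> ((cnt > 10 or w = 2*cnt + k + 4) and (2*w <= -4 -> a[k] != store(buf, w + 2, cnt + w + 3)[cnt + 2] + 1)))


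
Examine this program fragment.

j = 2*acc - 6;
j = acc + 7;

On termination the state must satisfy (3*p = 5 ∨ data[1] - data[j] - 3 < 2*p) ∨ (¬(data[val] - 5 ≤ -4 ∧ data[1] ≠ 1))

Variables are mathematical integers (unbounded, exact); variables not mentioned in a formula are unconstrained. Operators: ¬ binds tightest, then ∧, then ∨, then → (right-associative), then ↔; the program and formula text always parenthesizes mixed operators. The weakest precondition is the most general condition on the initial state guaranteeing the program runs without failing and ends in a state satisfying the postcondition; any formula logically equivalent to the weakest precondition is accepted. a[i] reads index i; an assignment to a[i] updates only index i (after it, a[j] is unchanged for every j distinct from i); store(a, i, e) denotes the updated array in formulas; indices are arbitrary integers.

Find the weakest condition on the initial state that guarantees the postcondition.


Working backward. After the program, the postcondition (3*p = 5 ∨ data[1] - data[j] - 3 < 2*p) ∨ (¬(data[val] - 5 ≤ -4 ∧ data[1] ≠ 1)) must hold; in canonical form it is 3*p = 5 ∨ data[1] < data[j] + 2*p + 3 ∨ (¬(data[val] ≤ 1 ∧ data[1] ≠ 1)).
Before j := acc + 7: 3*p = 5 ∨ data[1] < data[acc + 7] + 2*p + 3 ∨ (¬(data[val] ≤ 1 ∧ data[1] ≠ 1))
Before j := 2*acc - 6: 3*p = 5 ∨ data[1] < data[acc + 7] + 2*p + 3 ∨ (¬(data[val] ≤ 1 ∧ data[1] ≠ 1))
Answer: WP = 3*p = 5 ∨ data[1] < data[acc + 7] + 2*p + 3 ∨ (¬(data[val] ≤ 1 ∧ data[1] ≠ 1))


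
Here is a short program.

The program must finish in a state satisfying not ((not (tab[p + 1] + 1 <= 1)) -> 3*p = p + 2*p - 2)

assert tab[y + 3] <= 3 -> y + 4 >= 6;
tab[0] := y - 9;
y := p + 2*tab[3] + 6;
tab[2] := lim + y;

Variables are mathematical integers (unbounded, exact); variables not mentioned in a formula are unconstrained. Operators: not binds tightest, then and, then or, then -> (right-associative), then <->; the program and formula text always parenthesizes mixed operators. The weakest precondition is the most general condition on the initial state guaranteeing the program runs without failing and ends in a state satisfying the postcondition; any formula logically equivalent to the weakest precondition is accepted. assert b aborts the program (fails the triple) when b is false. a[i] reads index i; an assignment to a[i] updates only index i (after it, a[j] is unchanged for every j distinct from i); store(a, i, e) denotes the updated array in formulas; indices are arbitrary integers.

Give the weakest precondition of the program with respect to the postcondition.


Working backward. After the program, the postcondition not ((not (tab[p + 1] + 1 <= 1)) -> 3*p = p + 2*p - 2) must hold; in canonical form it is not (tab[p + 1] <= 0).
Before tab[2] := lim + y: not (store(tab, 2, lim + y)[p + 1] <= 0)
Before y := p + 2*tab[3] + 6: not (store(tab, 2, 2*tab[3] + lim + p + 6)[p + 1] <= 0)
Before tab[0] := y - 9: not (store(store(tab, 0, y - 9), 2, 2*tab[3] + lim + p + 6)[p + 1] <= 0)
Before assert tab[y + 3] <= 3 -> y + 4 >= 6: (tab[y + 3] <= 3 -> y >= 2) and (not (store(store(tab, 0, y - 9), 2, 2*tab[3] + lim + p + 6)[p + 1] <= 0))
Answer: WP = (tab[y + 3] <= 3 -> y >= 2) and (not (store(store(tab, 0, y - 9), 2, 2*tab[3] + lim + p + 6)[p + 1] <= 0))


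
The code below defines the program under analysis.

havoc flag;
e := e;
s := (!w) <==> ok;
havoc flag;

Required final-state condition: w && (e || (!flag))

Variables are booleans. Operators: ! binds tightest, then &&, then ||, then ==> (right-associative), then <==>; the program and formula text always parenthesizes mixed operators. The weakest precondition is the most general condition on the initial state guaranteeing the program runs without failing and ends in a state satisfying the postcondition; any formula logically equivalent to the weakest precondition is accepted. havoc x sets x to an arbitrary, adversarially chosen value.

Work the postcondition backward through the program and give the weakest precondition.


Working backward. After the program, w && (e || (!flag)) must hold.
Before havoc flag: w && e
Before s := (!w) <==> ok: w && e
Before e := e: w && e
Before havoc flag: w && e
Answer: WP = w && e


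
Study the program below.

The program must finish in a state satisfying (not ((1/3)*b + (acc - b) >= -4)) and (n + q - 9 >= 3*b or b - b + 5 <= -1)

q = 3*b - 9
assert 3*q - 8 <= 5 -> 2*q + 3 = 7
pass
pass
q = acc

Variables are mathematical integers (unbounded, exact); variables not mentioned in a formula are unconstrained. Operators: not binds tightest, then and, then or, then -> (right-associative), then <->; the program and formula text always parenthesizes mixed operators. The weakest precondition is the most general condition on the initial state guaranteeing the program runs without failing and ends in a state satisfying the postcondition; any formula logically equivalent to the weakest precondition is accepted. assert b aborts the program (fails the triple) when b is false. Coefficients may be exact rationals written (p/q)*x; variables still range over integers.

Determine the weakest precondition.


Working backward. After the program, the postcondition (not ((1/3)*b + (acc - b) >= -4)) and (n + q - 9 >= 3*b or b - b + 5 <= -1) must hold; in canonical form it is (not (acc >= (2/3)*b - 4)) and n + q >= 3*b + 9.
Before q := acc: (not (acc >= (2/3)*b - 4)) and acc + n >= 3*b + 9
Before skip: (not (acc >= (2/3)*b - 4)) and acc + n >= 3*b + 9
Before skip: (not (acc >= (2/3)*b - 4)) and acc + n >= 3*b + 9
Before assert 3*q - 8 <= 5 -> 2*q + 3 = 7: (3*q <= 13 -> 2*q = 4) and (not (acc >= (2/3)*b - 4)) and acc + n >= 3*b + 9
Before q := 3*b - 9: (9*b <= 40 -> 6*b = 22) and (not (acc >= (2/3)*b - 4)) and acc + n >= 3*b + 9
Answer: WP = (9*b <= 40 -> 6*b = 22) and (not (acc >= (2/3)*b - 4)) and acc + n >= 3*b + 9


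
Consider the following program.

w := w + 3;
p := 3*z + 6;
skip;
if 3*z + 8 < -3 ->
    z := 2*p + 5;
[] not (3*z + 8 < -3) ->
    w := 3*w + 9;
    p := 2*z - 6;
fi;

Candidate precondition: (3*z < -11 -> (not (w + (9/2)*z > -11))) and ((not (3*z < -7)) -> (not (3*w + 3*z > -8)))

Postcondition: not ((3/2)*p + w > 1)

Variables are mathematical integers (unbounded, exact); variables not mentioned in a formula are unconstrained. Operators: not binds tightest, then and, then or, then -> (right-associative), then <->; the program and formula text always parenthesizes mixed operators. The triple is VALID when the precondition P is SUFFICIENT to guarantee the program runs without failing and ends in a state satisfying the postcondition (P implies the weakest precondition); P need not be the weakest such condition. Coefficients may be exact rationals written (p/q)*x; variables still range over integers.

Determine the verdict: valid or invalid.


Working backward. After the program, not ((3/2)*p + w > 1) must hold.
Then branch requires not ((3/2)*p + w > 1); else branch requires not (3*w + 3*z > 1).
Before the if: (3*z < -11 -> (not ((3/2)*p + w > 1))) and ((not (3*z < -11)) -> (not (3*w + 3*z > 1)))
Before skip: (3*z < -11 -> (not ((3/2)*p + w > 1))) and ((not (3*z < -11)) -> (not (3*w + 3*z > 1)))
Before p := 3*z + 6: (3*z < -11 -> (not (w + (9/2)*z > -8))) and ((not (3*z < -11)) -> (not (3*w + 3*z > 1)))
Before w := w + 3: (3*z < -11 -> (not (w + (9/2)*z > -11))) and ((not (3*z < -11)) -> (not (3*w + 3*z > -8)))
The weakest precondition is (3*z < -11 -> (not (w + (9/2)*z > -11))) and ((not (3*z < -11)) -> (not (3*w + 3*z > -8))).
Check whether (3*z < -11 -> (not (w + (9/2)*z > -11))) and ((not (3*z < -7)) -> (not (3*w + 3*z > -8))) implies it.
Countermodel: at the initial state w = 1, z = -3, the precondition holds but the weakest precondition fails.
Answer: invalid


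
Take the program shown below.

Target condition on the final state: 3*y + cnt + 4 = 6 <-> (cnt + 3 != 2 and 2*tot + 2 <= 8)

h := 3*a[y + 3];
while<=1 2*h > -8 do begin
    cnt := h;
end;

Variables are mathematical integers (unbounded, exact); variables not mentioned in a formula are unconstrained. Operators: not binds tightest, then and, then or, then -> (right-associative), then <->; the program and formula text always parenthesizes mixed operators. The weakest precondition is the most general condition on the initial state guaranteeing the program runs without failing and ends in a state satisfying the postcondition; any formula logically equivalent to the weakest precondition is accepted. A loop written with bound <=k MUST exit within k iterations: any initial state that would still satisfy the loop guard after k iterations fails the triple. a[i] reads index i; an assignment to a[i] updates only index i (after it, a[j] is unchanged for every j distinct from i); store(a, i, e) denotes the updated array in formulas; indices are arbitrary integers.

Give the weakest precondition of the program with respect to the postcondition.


Working backward. After the program, the postcondition 3*y + cnt + 4 = 6 <-> (cnt + 3 != 2 and 2*tot + 2 <= 8) must hold; in canonical form it is cnt + 3*y = 2 <-> (cnt != -1 and 2*tot <= 6).
Before the loop (bound <=1), unroll the exhaustion recursion (WP_0 = exit-now case; WP_j = one more guarded iteration, up to j = 1):
  WP_0: (not (2*h > -8)) and (cnt + 3*y = 2 <-> (cnt != -1 and 2*tot <= 6))
  WP_1: (2*h > -8 -> ((not (2*h > -8)) and (h + 3*y = 2 <-> (h != -1 and 2*tot <= 6)))) and ((not (2*h > -8)) -> (cnt + 3*y = 2 <-> (cnt != -1 and 2*tot <= 6)))
So before the loop: (2*h > -8 -> ((not (2*h > -8)) and (h + 3*y = 2 <-> (h != -1 and 2*tot <= 6)))) and ((not (2*h > -8)) -> (cnt + 3*y = 2 <-> (cnt != -1 and 2*tot <= 6)))
Before h := 3*a[y + 3]: (6*a[y + 3] > -8 -> ((not (6*a[y + 3] > -8)) and (3*a[y + 3] + 3*y = 2 <-> (3*a[y + 3] != -1 and 2*tot <= 6)))) and ((not (6*a[y + 3] > -8)) -> (cnt + 3*y = 2 <-> (cnt != -1 and 2*tot <= 6)))
Answer: WP = (6*a[y + 3] > -8 -> ((not (6*a[y + 3] > -8)) and (3*a[y + 3] + 3*y = 2 <-> (3*a[y + 3] != -1 and 2*tot <= 6)))) and ((not (6*a[y + 3] > -8)) -> (cnt + 3*y = 2 <-> (cnt != -1 and 2*tot <= 6)))


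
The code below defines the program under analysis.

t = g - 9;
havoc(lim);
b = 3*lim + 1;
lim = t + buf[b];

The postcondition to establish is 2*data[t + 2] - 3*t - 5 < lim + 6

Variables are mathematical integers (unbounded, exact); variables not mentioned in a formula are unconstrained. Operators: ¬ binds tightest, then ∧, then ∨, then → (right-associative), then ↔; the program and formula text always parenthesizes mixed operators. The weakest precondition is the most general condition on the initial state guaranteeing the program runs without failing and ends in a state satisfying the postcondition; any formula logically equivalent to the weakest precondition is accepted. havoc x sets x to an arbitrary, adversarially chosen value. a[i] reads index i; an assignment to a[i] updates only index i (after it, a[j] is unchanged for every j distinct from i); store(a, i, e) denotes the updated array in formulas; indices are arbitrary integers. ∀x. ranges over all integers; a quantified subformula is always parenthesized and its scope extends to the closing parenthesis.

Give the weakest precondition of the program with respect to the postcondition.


Working backward. After the program, the postcondition 2*data[t + 2] - 3*t - 5 < lim + 6 must hold; in canonical form it is 2*data[t + 2] < lim + 3*t + 11.
Before lim := t + buf[b]: 2*data[t + 2] < buf[b] + 4*t + 11
Before b := 3*lim + 1: 2*data[t + 2] < buf[3*lim + 1] + 4*t + 11
Before havoc lim: ∀lim_1. 2*data[t + 2] < buf[3*lim_1 + 1] + 4*t + 11
Before t := g - 9: ∀lim_1. 2*data[g - 7] < buf[3*lim_1 + 1] + 4*g - 25
Answer: WP = ∀lim_1. 2*data[g - 7] < buf[3*lim_1 + 1] + 4*g - 25


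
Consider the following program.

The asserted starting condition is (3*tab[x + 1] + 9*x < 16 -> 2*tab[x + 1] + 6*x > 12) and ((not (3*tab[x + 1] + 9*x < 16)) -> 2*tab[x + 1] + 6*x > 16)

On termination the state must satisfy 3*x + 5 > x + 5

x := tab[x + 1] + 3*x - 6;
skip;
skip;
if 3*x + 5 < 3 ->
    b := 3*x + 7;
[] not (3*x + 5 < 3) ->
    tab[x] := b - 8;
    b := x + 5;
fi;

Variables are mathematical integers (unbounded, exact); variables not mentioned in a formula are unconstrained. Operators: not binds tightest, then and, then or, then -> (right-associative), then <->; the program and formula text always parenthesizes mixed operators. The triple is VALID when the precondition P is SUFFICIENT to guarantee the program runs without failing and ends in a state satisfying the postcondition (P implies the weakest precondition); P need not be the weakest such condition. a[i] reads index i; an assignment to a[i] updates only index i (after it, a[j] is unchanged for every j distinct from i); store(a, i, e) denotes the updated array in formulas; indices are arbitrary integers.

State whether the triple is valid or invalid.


Working backward. After the program, the postcondition 3*x + 5 > x + 5 must hold; in canonical form it is 2*x > 0.
Then branch requires 2*x > 0; else branch requires 2*x > 0.
Before the if: (3*x < -2 -> 2*x > 0) and ((not (3*x < -2)) -> 2*x > 0)
Before skip: (3*x < -2 -> 2*x > 0) and ((not (3*x < -2)) -> 2*x > 0)
Before skip: (3*x < -2 -> 2*x > 0) and ((not (3*x < -2)) -> 2*x > 0)
Before x := tab[x + 1] + 3*x - 6: (3*tab[x + 1] + 9*x < 16 -> 2*tab[x + 1] + 6*x > 12) and ((not (3*tab[x + 1] + 9*x < 16)) -> 2*tab[x + 1] + 6*x > 12)
The weakest precondition is (3*tab[x + 1] + 9*x < 16 -> 2*tab[x + 1] + 6*x > 12) and ((not (3*tab[x + 1] + 9*x < 16)) -> 2*tab[x + 1] + 6*x > 12).
Check whether (3*tab[x + 1] + 9*x < 16 -> 2*tab[x + 1] + 6*x > 12) and ((not (3*tab[x + 1] + 9*x < 16)) -> 2*tab[x + 1] + 6*x > 16) implies it.
Every state satisfying the precondition satisfies the weakest precondition: the implication holds.
Answer: valid


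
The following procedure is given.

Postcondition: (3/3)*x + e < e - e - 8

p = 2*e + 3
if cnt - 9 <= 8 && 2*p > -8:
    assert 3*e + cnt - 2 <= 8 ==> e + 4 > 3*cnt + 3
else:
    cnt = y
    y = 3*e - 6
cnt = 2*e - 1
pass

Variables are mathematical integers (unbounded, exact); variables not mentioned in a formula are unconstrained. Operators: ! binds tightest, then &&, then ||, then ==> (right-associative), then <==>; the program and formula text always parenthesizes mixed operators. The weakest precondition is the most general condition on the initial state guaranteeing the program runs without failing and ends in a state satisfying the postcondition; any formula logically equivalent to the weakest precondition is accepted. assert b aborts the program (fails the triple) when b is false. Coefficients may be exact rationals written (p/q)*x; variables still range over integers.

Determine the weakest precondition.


Working backward. After the program, the postcondition (3/3)*x + e < e - e - 8 must hold; in canonical form it is e + x < -8.
Before skip: e + x < -8
Before cnt := 2*e - 1: e + x < -8
Then branch requires (cnt + 3*e <= 10 ==> e > 3*cnt - 1) && e + x < -8; else branch requires e + x < -8.
Before the if: ((cnt <= 17 && 2*p > -8) ==> ((cnt + 3*e <= 10 ==> e > 3*cnt - 1) && e + x < -8)) && ((!(cnt <= 17 && 2*p > -8)) ==> e + x < -8)
Before p := 2*e + 3: ((cnt <= 17 && 4*e > -14) ==> ((cnt + 3*e <= 10 ==> e > 3*cnt - 1) && e + x < -8)) && ((!(cnt <= 17 && 4*e > -14)) ==> e + x < -8)
Answer: WP = ((cnt <= 17 && 4*e > -14) ==> ((cnt + 3*e <= 10 ==> e > 3*cnt - 1) && e + x < -8)) && ((!(cnt <= 17 && 4*e > -14)) ==> e + x < -8)


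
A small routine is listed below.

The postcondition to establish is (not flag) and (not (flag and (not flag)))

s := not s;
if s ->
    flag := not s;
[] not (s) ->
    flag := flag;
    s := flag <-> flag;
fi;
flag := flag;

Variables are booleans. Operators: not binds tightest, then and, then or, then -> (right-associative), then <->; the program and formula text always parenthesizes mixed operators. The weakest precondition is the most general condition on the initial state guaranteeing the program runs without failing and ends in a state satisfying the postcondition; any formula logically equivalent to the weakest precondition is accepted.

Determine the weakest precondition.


Working backward. After the program, the postcondition (not flag) and (not (flag and (not flag))) must hold; in canonical form it is not flag.
Before flag := flag: not flag
Then branch requires s; else branch requires not flag.
Before the if: (not s) -> (not flag)
Before s := not s: s -> (not flag)
Answer: WP = s -> (not flag)


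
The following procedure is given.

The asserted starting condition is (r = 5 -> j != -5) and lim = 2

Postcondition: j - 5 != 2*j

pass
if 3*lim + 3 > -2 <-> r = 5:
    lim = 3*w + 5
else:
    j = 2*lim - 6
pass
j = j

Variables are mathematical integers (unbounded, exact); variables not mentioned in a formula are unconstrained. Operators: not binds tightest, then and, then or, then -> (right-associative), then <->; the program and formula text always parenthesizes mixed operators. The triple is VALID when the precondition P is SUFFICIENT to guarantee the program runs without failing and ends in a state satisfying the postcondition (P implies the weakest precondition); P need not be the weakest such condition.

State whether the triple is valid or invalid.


Working backward. After the program, the postcondition j - 5 != 2*j must hold; in canonical form it is j != -5.
Before j := j: j != -5
Before skip: j != -5
Then branch requires j != -5; else branch requires 2*lim != 1.
Before the if: ((3*lim > -5 <-> r = 5) -> j != -5) and ((not (3*lim > -5 <-> r = 5)) -> 2*lim != 1)
Before skip: ((3*lim > -5 <-> r = 5) -> j != -5) and ((not (3*lim > -5 <-> r = 5)) -> 2*lim != 1)
The weakest precondition is ((3*lim > -5 <-> r = 5) -> j != -5) and ((not (3*lim > -5 <-> r = 5)) -> 2*lim != 1).
Check whether (r = 5 -> j != -5) and lim = 2 implies it.
Every state satisfying the precondition satisfies the weakest precondition: the implication holds.
Answer: valid


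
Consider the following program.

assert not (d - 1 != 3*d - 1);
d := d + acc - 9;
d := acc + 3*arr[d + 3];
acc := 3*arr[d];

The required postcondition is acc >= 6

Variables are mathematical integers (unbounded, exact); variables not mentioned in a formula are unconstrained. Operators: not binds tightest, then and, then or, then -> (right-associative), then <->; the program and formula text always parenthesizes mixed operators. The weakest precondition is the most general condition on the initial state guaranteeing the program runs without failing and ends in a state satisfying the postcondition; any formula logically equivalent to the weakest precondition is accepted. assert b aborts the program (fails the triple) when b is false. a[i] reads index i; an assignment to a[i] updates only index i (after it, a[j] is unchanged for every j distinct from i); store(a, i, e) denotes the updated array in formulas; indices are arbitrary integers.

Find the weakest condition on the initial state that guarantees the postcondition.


Working backward. After the program, acc >= 6 must hold.
Before acc := 3*arr[d]: 3*arr[d] >= 6
Before d := acc + 3*arr[d + 3]: 3*arr[3*arr[d + 3] + acc] >= 6
Before d := d + acc - 9: 3*arr[3*arr[acc + d - 6] + acc] >= 6
Before assert not (d - 1 != 3*d - 1): (not (2*d != 0)) and 3*arr[3*arr[acc + d - 6] + acc] >= 6
Answer: WP = (not (2*d != 0)) and 3*arr[3*arr[acc + d - 6] + acc] >= 6


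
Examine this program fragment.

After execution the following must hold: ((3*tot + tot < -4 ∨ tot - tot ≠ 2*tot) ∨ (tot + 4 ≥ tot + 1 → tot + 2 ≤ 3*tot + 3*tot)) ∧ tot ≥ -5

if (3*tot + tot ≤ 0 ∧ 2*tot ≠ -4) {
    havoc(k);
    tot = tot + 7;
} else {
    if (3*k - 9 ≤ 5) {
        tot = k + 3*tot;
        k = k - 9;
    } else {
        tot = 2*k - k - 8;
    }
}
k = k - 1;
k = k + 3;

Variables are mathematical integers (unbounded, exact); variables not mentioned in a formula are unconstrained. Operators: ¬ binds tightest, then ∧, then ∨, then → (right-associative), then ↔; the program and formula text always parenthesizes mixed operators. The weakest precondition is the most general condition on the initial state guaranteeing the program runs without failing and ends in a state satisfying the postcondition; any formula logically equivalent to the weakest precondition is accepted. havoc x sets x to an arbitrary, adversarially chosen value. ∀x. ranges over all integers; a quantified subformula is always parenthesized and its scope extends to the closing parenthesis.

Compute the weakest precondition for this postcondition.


Working backward. After the program, the postcondition ((3*tot + tot < -4 ∨ tot - tot ≠ 2*tot) ∨ (tot + 4 ≥ tot + 1 → tot + 2 ≤ 3*tot + 3*tot)) ∧ tot ≥ -5 must hold; in canonical form it is (4*tot < -4 ∨ 2*tot ≠ 0 ∨ 5*tot ≥ 2) ∧ tot ≥ -5.
Before k := k + 3: (4*tot < -4 ∨ 2*tot ≠ 0 ∨ 5*tot ≥ 2) ∧ tot ≥ -5
Before k := k - 1: (4*tot < -4 ∨ 2*tot ≠ 0 ∨ 5*tot ≥ 2) ∧ tot ≥ -5
Then branch requires (4*tot < -32 ∨ 2*tot ≠ -14 ∨ 5*tot ≥ -33) ∧ tot ≥ -12; else branch requires (3*k ≤ 14 → ((4*k + 12*tot < -4 ∨ 2*k + 6*tot ≠ 0 ∨ 5*k + 15*tot ≥ 2) ∧ k + 3*tot ≥ -5)) ∧ ((¬(3*k ≤ 14)) → ((4*k < 28 ∨ 2*k ≠ 16 ∨ 5*k ≥ 42) ∧ k ≥ 3)).
Before the if: ((4*tot ≤ 0 ∧ 2*tot ≠ -4) → ((4*tot < -32 ∨ 2*tot ≠ -14 ∨ 5*tot ≥ -33) ∧ tot ≥ -12)) ∧ ((¬(4*tot ≤ 0 ∧ 2*tot ≠ -4)) → ((3*k ≤ 14 → ((4*k + 12*tot < -4 ∨ 2*k + 6*tot ≠ 0 ∨ 5*k + 15*tot ≥ 2) ∧ k + 3*tot ≥ -5)) ∧ ((¬(3*k ≤ 14)) → ((4*k < 28 ∨ 2*k ≠ 16 ∨ 5*k ≥ 42) ∧ k ≥ 3))))
Answer: WP = ((4*tot ≤ 0 ∧ 2*tot ≠ -4) → ((4*tot < -32 ∨ 2*tot ≠ -14 ∨ 5*tot ≥ -33) ∧ tot ≥ -12)) ∧ ((¬(4*tot ≤ 0 ∧ 2*tot ≠ -4)) → ((3*k ≤ 14 → ((4*k + 12*tot < -4 ∨ 2*k + 6*tot ≠ 0 ∨ 5*k + 15*tot ≥ 2) ∧ k + 3*tot ≥ -5)) ∧ ((¬(3*k ≤ 14)) → ((4*k < 28 ∨ 2*k ≠ 16 ∨ 5*k ≥ 42) ∧ k ≥ 3))))


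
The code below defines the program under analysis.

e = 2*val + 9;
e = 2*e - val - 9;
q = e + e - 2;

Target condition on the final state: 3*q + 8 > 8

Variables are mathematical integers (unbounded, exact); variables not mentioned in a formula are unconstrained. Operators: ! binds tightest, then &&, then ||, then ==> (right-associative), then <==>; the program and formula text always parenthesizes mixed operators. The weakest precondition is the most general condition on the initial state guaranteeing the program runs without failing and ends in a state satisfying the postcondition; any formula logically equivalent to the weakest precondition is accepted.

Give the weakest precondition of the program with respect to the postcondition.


Working backward. After the program, the postcondition 3*q + 8 > 8 must hold; in canonical form it is 3*q > 0.
Before q := e + e - 2: 6*e > 6
Before e := 2*e - val - 9: 12*e > 6*val + 60
Before e := 2*val + 9: 18*val > -48
Answer: WP = 18*val > -48


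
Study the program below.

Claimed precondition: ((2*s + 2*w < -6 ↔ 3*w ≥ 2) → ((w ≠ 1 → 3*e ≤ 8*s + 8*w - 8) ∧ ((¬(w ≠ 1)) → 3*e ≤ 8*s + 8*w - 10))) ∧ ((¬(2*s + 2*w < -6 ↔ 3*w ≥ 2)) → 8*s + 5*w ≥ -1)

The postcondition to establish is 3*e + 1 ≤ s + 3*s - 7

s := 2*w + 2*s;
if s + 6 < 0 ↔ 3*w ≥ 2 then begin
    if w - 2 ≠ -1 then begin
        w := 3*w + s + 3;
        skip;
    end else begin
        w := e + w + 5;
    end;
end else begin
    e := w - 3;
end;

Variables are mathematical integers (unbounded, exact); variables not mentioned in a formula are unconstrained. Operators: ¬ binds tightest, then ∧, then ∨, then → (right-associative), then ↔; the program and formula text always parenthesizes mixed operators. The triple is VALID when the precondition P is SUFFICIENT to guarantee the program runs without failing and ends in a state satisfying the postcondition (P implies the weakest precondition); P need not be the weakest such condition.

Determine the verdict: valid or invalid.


Working backward. After the program, the postcondition 3*e + 1 ≤ s + 3*s - 7 must hold; in canonical form it is 3*e ≤ 4*s - 8.
Then branch requires (w ≠ 1 → 3*e ≤ 4*s - 8) ∧ ((¬(w ≠ 1)) → 3*e ≤ 4*s - 8); else branch requires 3*w ≤ 4*s + 1.
Before the if: ((s < -6 ↔ 3*w ≥ 2) → ((w ≠ 1 → 3*e ≤ 4*s - 8) ∧ ((¬(w ≠ 1)) → 3*e ≤ 4*s - 8))) ∧ ((¬(s < -6 ↔ 3*w ≥ 2)) → 3*w ≤ 4*s + 1)
Before s := 2*w + 2*s: ((2*s + 2*w < -6 ↔ 3*w ≥ 2) → ((w ≠ 1 → 3*e ≤ 8*s + 8*w - 8) ∧ ((¬(w ≠ 1)) → 3*e ≤ 8*s + 8*w - 8))) ∧ ((¬(2*s + 2*w < -6 ↔ 3*w ≥ 2)) → 8*s + 5*w ≥ -1)
The weakest precondition is ((2*s + 2*w < -6 ↔ 3*w ≥ 2) → ((w ≠ 1 → 3*e ≤ 8*s + 8*w - 8) ∧ ((¬(w ≠ 1)) → 3*e ≤ 8*s + 8*w - 8))) ∧ ((¬(2*s + 2*w < -6 ↔ 3*w ≥ 2)) → 8*s + 5*w ≥ -1).
Check whether ((2*s + 2*w < -6 ↔ 3*w ≥ 2) → ((w ≠ 1 → 3*e ≤ 8*s + 8*w - 8) ∧ ((¬(w ≠ 1)) → 3*e ≤ 8*s + 8*w - 10))) ∧ ((¬(2*s + 2*w < -6 ↔ 3*w ≥ 2)) → 8*s + 5*w ≥ -1) implies it.
Every state satisfying the precondition satisfies the weakest precondition: the implication holds.
Answer: valid


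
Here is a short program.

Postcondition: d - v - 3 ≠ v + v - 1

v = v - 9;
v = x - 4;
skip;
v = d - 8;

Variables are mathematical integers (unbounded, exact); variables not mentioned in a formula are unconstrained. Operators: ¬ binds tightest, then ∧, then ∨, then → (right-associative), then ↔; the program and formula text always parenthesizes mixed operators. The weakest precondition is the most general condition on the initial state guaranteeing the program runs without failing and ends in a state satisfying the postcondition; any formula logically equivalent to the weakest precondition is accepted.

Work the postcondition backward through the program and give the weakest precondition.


Working backward. After the program, the postcondition d - v - 3 ≠ v + v - 1 must hold; in canonical form it is d ≠ 3*v + 2.
Before v := d - 8: 2*d ≠ 22
Before skip: 2*d ≠ 22
Before v := x - 4: 2*d ≠ 22
Before v := v - 9: 2*d ≠ 22
Answer: WP = 2*d ≠ 22


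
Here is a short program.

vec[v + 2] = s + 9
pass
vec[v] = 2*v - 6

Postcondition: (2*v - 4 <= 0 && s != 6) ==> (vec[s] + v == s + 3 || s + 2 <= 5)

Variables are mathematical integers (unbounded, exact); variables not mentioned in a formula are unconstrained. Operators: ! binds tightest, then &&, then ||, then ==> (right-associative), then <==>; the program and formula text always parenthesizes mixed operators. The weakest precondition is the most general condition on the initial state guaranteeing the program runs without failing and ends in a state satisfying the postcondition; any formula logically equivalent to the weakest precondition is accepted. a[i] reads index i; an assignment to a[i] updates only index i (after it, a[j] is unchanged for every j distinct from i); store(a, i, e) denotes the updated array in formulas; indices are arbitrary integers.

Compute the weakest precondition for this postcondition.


Working backward. After the program, the postcondition (2*v - 4 <= 0 && s != 6) ==> (vec[s] + v == s + 3 || s + 2 <= 5) must hold; in canonical form it is (2*v <= 4 && s != 6) ==> (vec[s] + v == s + 3 || s <= 3).
Before vec[v] := 2*v - 6: (2*v <= 4 && s != 6) ==> (store(vec, v, 2*v - 6)[s] + v == s + 3 || s <= 3)
Before skip: (2*v <= 4 && s != 6) ==> (store(vec, v, 2*v - 6)[s] + v == s + 3 || s <= 3)
Before vec[v + 2] := s + 9: (2*v <= 4 && s != 6) ==> (store(store(vec, v + 2, s + 9), v, 2*v - 6)[s] + v == s + 3 || s <= 3)
Answer: WP = (2*v <= 4 && s != 6) ==> (store(store(vec, v + 2, s + 9), v, 2*v - 6)[s] + v == s + 3 || s <= 3)


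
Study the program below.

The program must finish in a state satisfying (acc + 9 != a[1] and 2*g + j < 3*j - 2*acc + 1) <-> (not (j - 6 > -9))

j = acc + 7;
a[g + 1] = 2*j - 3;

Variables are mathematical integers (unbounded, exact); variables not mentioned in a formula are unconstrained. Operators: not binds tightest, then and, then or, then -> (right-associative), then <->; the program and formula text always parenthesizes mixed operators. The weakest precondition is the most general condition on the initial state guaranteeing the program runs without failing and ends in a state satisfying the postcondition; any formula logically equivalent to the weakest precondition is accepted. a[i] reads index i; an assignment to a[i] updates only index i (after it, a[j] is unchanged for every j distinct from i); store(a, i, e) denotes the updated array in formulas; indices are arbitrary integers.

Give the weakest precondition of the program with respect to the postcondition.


Working backward. After the program, the postcondition (acc + 9 != a[1] and 2*g + j < 3*j - 2*acc + 1) <-> (not (j - 6 > -9)) must hold; in canonical form it is (acc != a[1] - 9 and 2*acc + 2*g < 2*j + 1) <-> (not (j > -3)).
Before a[g + 1] := 2*j - 3: (acc != store(a, g + 1, 2*j - 3)[1] - 9 and 2*acc + 2*g < 2*j + 1) <-> (not (j > -3))
Before j := acc + 7: (acc != store(a, g + 1, 2*acc + 11)[1] - 9 and 2*g < 15) <-> (not (acc > -10))
Answer: WP = (acc != store(a, g + 1, 2*acc + 11)[1] - 9 and 2*g < 15) <-> (not (acc > -10))


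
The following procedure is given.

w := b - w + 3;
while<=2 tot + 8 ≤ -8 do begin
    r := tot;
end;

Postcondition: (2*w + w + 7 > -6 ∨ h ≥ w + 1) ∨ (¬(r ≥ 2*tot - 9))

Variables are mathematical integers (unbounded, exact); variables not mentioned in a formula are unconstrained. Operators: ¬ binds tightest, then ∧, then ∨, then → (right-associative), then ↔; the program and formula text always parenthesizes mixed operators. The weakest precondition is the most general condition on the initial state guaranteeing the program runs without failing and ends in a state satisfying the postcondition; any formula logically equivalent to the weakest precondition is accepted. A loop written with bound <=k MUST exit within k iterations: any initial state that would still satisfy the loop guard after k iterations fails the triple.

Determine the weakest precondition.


Working backward. After the program, the postcondition (2*w + w + 7 > -6 ∨ h ≥ w + 1) ∨ (¬(r ≥ 2*tot - 9)) must hold; in canonical form it is 3*w > -13 ∨ h ≥ w + 1 ∨ (¬(r ≥ 2*tot - 9)).
Before the loop (bound <=2), unroll the exhaustion recursion (WP_0 = exit-now case; WP_j = one more guarded iteration, up to j = 2):
  WP_0: (¬(tot ≤ -16)) ∧ (3*w > -13 ∨ h ≥ w + 1 ∨ (¬(r ≥ 2*tot - 9)))
  WP_1: (tot ≤ -16 → ((¬(tot ≤ -16)) ∧ (3*w > -13 ∨ h ≥ w + 1 ∨ (¬(tot ≤ 9))))) ∧ ((¬(tot ≤ -16)) → (3*w > -13 ∨ h ≥ w + 1 ∨ (¬(r ≥ 2*tot - 9))))
  WP_2: (tot ≤ -16 → ((tot ≤ -16 → ((¬(tot ≤ -16)) ∧ (3*w > -13 ∨ h ≥ w + 1 ∨ (¬(tot ≤ 9))))) ∧ ((¬(tot ≤ -16)) → (3*w > -13 ∨ h ≥ w + 1 ∨ (¬(tot ≤ 9)))))) ∧ ((¬(tot ≤ -16)) → (3*w > -13 ∨ h ≥ w + 1 ∨ (¬(r ≥ 2*tot - 9))))
So before the loop: (tot ≤ -16 → ((tot ≤ -16 → ((¬(tot ≤ -16)) ∧ (3*w > -13 ∨ h ≥ w + 1 ∨ (¬(tot ≤ 9))))) ∧ ((¬(tot ≤ -16)) → (3*w > -13 ∨ h ≥ w + 1 ∨ (¬(tot ≤ 9)))))) ∧ ((¬(tot ≤ -16)) → (3*w > -13 ∨ h ≥ w + 1 ∨ (¬(r ≥ 2*tot - 9))))
Before w := b - w + 3: (tot ≤ -16 → ((tot ≤ -16 → ((¬(tot ≤ -16)) ∧ (3*b > 3*w - 22 ∨ h + w ≥ b + 4 ∨ (¬(tot ≤ 9))))) ∧ ((¬(tot ≤ -16)) → (3*b > 3*w - 22 ∨ h + w ≥ b + 4 ∨ (¬(tot ≤ 9)))))) ∧ ((¬(tot ≤ -16)) → (3*b > 3*w - 22 ∨ h + w ≥ b + 4 ∨ (¬(r ≥ 2*tot - 9))))
Answer: WP = (tot ≤ -16 → ((tot ≤ -16 → ((¬(tot ≤ -16)) ∧ (3*b > 3*w - 22 ∨ h + w ≥ b + 4 ∨ (¬(tot ≤ 9))))) ∧ ((¬(tot ≤ -16)) → (3*b > 3*w - 22 ∨ h + w ≥ b + 4 ∨ (¬(tot ≤ 9)))))) ∧ ((¬(tot ≤ -16)) → (3*b > 3*w - 22 ∨ h + w ≥ b + 4 ∨ (¬(r ≥ 2*tot - 9))))
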